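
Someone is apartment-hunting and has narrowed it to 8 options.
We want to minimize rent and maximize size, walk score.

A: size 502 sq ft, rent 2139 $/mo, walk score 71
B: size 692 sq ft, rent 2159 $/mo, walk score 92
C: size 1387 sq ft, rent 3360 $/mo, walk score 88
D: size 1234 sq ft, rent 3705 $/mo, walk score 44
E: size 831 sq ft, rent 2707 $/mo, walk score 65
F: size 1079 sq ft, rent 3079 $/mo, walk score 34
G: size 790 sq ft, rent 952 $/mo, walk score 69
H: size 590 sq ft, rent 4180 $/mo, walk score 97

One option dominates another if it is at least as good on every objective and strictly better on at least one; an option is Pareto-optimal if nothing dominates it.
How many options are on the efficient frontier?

A: not dominated.
B: not dominated.
C: not dominated (best size).
D: dominated by C (size 1387≥1234, rent 3360≤3705, walk score 88≥44).
E: not dominated.
F: not dominated.
G: not dominated (best rent).
H: not dominated (best walk score).
Pareto-optimal: A, B, C, E, F, G, H → 7.

7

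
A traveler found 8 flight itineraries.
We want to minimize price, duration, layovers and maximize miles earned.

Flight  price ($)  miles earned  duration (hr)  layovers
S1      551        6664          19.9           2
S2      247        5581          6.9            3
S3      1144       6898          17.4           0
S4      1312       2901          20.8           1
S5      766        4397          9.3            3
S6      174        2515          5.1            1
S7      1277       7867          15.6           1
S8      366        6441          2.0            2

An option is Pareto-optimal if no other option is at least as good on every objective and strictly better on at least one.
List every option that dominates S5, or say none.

S2, S8

S2: price 247≤766, miles earned 5581≥4397, duration 6.9≤9.3, layovers 3≤3 — dominates S5.
S8: price 366≤766, miles earned 6441≥4397, duration 2.0≤9.3, layovers 2≤3 — dominates S5.
Others (S1, S3, S4, S6, S7) are each worse than S5 on at least one objective.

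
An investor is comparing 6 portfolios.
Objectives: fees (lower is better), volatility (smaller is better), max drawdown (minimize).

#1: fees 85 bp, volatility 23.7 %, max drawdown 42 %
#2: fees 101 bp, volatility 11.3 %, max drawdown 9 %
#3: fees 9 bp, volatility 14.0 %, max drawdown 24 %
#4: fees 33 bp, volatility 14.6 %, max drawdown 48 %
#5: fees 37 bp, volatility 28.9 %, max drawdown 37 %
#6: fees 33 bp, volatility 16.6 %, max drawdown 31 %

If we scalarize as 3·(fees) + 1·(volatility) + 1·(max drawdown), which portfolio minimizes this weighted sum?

#3

#1: 3·85 + 1·23.7 + 1·42 = 320.7
#2: 3·101 + 1·11.3 + 1·9 = 323.3
#3: 3·9 + 1·14.0 + 1·24 = 65.0
#4: 3·33 + 1·14.6 + 1·48 = 161.6
#5: 3·37 + 1·28.9 + 1·37 = 176.9
#6: 3·33 + 1·16.6 + 1·31 = 146.6
Lowest: #3 at 65.0.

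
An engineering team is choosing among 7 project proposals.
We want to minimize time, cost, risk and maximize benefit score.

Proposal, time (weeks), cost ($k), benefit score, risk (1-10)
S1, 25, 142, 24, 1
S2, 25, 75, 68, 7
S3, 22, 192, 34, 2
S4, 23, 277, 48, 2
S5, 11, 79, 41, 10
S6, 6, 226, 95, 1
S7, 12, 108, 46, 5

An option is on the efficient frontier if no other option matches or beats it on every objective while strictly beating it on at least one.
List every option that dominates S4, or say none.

S6

S6: time 6≤23, cost 226≤277, benefit score 95≥48, risk 1≤2 — dominates S4.
Others (S1, S2, S3, S5, S7) are each worse than S4 on at least one objective.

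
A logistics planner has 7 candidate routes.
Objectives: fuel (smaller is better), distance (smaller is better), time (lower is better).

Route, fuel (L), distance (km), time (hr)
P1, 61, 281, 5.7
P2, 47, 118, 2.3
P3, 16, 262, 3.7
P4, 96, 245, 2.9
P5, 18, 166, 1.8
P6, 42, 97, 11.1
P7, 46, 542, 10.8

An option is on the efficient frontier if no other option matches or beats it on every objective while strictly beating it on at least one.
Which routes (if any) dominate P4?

P2, P5

P2: fuel 47≤96, distance 118≤245, time 2.3≤2.9 — dominates P4.
P5: fuel 18≤96, distance 166≤245, time 1.8≤2.9 — dominates P4.
Others (P1, P3, P6, P7) are each worse than P4 on at least one objective.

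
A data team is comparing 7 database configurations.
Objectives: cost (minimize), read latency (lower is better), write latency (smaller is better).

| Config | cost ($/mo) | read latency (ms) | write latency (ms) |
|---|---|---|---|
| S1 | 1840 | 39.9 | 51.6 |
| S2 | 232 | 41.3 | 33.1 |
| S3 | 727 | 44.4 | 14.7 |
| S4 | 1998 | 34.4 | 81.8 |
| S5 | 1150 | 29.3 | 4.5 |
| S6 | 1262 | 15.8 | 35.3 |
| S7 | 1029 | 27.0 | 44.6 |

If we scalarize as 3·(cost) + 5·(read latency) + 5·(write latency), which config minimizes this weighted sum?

S1: 3·1840 + 5·39.9 + 5·51.6 = 5977.5
S2: 3·232 + 5·41.3 + 5·33.1 = 1068.0
S3: 3·727 + 5·44.4 + 5·14.7 = 2476.5
S4: 3·1998 + 5·34.4 + 5·81.8 = 6575.0
S5: 3·1150 + 5·29.3 + 5·4.5 = 3619.0
S6: 3·1262 + 5·15.8 + 5·35.3 = 4041.5
S7: 3·1029 + 5·27.0 + 5·44.6 = 3445.0
Lowest: S2 at 1068.0.

S2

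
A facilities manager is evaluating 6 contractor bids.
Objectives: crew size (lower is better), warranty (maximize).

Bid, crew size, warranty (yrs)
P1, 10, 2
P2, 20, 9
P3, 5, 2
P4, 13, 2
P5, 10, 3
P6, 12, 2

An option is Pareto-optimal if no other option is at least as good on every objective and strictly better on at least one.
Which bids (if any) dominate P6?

P1, P3, P5

P1: crew size 10≤12, warranty 2≥2 — dominates P6.
P3: crew size 5≤12, warranty 2≥2 — dominates P6.
P5: crew size 10≤12, warranty 3≥2 — dominates P6.
Others (P2, P4) are each worse than P6 on at least one objective.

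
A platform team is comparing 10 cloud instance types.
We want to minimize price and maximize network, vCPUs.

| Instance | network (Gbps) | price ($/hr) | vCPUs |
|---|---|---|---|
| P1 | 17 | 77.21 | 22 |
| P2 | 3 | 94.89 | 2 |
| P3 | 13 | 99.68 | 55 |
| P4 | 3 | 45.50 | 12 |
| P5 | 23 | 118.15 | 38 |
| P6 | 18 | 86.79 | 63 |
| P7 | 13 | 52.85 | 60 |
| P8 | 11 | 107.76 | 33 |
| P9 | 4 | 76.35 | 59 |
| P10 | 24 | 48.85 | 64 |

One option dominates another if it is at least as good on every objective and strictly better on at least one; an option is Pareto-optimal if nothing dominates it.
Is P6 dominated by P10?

P10 vs P6: network 24≥18, price 48.85≤86.79, vCPUs 64≥63 — P10 is at least as good on every objective with at least one strict improvement.

Yes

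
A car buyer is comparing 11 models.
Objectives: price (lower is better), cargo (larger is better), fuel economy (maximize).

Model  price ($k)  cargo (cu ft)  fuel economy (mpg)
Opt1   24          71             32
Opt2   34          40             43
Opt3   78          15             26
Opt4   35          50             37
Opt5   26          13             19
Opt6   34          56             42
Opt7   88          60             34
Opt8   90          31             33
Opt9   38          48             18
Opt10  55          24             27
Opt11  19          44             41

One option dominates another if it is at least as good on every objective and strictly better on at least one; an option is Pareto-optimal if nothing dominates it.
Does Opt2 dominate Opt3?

Yes

Opt2 vs Opt3: price 34≤78, cargo 40≥15, fuel economy 43≥26 — Opt2 is at least as good on every objective with at least one strict improvement.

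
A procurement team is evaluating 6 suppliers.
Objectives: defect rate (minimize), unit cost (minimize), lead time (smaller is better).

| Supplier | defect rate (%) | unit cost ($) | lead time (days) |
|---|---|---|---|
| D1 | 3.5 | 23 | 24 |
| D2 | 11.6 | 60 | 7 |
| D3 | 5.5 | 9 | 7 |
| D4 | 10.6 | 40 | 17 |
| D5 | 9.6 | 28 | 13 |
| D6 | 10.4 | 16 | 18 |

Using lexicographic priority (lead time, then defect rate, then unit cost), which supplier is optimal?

D3

First minimize lead time: best is 7, kept {D2, D3}.
Then minimize defect rate: best is 5.5, kept {D3}.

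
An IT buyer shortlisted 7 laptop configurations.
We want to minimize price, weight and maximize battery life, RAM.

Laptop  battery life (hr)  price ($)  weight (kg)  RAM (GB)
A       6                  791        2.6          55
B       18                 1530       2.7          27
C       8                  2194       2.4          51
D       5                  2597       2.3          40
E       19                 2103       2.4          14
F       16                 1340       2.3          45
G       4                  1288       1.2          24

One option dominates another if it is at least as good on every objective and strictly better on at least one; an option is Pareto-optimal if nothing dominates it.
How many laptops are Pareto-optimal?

A: not dominated (best price).
B: not dominated.
C: not dominated.
D: dominated by F (battery life 16≥5, price 1340≤2597, weight 2.3≤2.3, RAM 45≥40).
E: not dominated (best battery life).
F: not dominated.
G: not dominated (best weight).
Pareto-optimal: A, B, C, E, F, G → 6.

6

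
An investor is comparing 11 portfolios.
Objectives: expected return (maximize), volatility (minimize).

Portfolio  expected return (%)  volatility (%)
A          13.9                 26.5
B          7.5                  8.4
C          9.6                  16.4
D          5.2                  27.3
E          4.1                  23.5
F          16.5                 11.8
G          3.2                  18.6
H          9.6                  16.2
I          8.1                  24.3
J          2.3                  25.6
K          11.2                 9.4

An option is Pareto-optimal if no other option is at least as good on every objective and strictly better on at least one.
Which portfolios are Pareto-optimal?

A: dominated by F (expected return 16.5≥13.9, volatility 11.8≤26.5).
B: not dominated (best volatility).
C: dominated by F (expected return 16.5≥9.6, volatility 11.8≤16.4).
D: dominated by A (expected return 13.9≥5.2, volatility 26.5≤27.3).
E: dominated by B (expected return 7.5≥4.1, volatility 8.4≤23.5).
F: not dominated (best expected return).
G: dominated by B (expected return 7.5≥3.2, volatility 8.4≤18.6).
H: dominated by F (expected return 16.5≥9.6, volatility 11.8≤16.2).
I: dominated by C (expected return 9.6≥8.1, volatility 16.4≤24.3).
J: dominated by B (expected return 7.5≥2.3, volatility 8.4≤25.6).
K: not dominated.

B, F, K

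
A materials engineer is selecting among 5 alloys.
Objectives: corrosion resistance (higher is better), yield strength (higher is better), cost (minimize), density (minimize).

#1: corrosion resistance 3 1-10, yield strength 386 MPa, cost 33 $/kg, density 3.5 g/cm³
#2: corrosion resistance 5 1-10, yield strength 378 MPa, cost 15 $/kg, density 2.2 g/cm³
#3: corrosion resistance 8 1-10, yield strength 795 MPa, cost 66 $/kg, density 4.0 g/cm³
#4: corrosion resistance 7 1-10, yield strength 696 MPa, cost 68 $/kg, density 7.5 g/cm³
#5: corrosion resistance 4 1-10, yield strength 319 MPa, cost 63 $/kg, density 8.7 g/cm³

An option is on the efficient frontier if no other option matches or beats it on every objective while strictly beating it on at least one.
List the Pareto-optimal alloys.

#1, #2, #3

#1: not dominated.
#2: not dominated (best cost).
#3: not dominated (best corrosion resistance).
#4: dominated by #3 (corrosion resistance 8≥7, yield strength 795≥696, cost 66≤68, density 4.0≤7.5).
#5: dominated by #2 (corrosion resistance 5≥4, yield strength 378≥319, cost 15≤63, density 2.2≤8.7).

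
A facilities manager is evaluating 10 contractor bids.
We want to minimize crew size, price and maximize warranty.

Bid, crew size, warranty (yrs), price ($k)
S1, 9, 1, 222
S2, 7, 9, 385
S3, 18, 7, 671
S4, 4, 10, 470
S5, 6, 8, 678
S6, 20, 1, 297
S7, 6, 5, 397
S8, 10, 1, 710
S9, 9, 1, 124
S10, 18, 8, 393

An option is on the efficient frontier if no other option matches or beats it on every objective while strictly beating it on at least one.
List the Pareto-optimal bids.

S2, S4, S7, S9

S1: dominated by S9 (crew size 9≤9, warranty 1≥1, price 124≤222).
S2: not dominated.
S3: dominated by S2 (crew size 7≤18, warranty 9≥7, price 385≤671).
S4: not dominated (best crew size).
S5: dominated by S4 (crew size 4≤6, warranty 10≥8, price 470≤678).
S6: dominated by S1 (crew size 9≤20, warranty 1≥1, price 222≤297).
S7: not dominated.
S8: dominated by S1 (crew size 9≤10, warranty 1≥1, price 222≤710).
S9: not dominated (best price).
S10: dominated by S2 (crew size 7≤18, warranty 9≥8, price 385≤393).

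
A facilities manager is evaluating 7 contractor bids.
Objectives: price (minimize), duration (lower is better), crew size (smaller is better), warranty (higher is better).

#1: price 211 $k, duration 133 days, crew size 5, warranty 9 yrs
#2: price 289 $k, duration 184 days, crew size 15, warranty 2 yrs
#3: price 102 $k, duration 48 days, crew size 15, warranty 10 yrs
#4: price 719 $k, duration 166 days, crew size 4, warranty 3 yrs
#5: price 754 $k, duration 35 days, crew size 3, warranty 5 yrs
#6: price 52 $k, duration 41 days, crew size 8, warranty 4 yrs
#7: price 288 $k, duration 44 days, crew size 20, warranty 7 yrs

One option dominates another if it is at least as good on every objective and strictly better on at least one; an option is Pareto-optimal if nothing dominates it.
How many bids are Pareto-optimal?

6

#1: not dominated.
#2: dominated by #1 (price 211≤289, duration 133≤184, crew size 5≤15, warranty 9≥2).
#3: not dominated (best warranty).
#4: not dominated.
#5: not dominated (best duration).
#6: not dominated (best price).
#7: not dominated.
Pareto-optimal: #1, #3, #4, #5, #6, #7 → 6.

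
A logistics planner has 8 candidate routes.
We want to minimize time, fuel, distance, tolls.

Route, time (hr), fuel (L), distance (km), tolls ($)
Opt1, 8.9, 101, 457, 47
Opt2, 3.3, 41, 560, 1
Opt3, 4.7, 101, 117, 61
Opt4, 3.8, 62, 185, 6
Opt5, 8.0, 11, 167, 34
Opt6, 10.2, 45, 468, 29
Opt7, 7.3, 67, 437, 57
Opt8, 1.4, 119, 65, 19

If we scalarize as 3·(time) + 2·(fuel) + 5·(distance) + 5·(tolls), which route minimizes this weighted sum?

Opt8

Opt1: 3·8.9 + 2·101 + 5·457 + 5·47 = 2748.7
Opt2: 3·3.3 + 2·41 + 5·560 + 5·1 = 2896.9
Opt3: 3·4.7 + 2·101 + 5·117 + 5·61 = 1106.1
Opt4: 3·3.8 + 2·62 + 5·185 + 5·6 = 1090.4
Opt5: 3·8.0 + 2·11 + 5·167 + 5·34 = 1051.0
Opt6: 3·10.2 + 2·45 + 5·468 + 5·29 = 2605.6
Opt7: 3·7.3 + 2·67 + 5·437 + 5·57 = 2625.9
Opt8: 3·1.4 + 2·119 + 5·65 + 5·19 = 662.2
Lowest: Opt8 at 662.2.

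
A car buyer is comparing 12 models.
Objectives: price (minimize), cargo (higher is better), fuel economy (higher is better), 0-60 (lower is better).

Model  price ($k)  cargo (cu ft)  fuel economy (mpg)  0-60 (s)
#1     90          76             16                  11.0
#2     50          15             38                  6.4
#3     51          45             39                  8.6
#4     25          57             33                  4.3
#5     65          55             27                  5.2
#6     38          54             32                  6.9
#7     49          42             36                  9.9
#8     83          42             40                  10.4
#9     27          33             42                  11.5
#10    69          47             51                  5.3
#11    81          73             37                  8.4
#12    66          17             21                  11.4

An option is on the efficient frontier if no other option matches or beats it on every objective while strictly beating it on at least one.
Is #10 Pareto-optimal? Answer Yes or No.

Yes

#1: worse on price (90 vs 69).
#2: worse on cargo (15 vs 47).
#3: worse on cargo (45 vs 47).
#4: worse on fuel economy (33 vs 51).
#5: worse on fuel economy (27 vs 51).
#6: worse on fuel economy (32 vs 51).
#7: worse on cargo (42 vs 47).
#8: worse on price (83 vs 69).
#9: worse on cargo (33 vs 47).
#11: worse on price (81 vs 69).
#12: worse on cargo (17 vs 47).
No option is at least as good as #10 on every objective and strictly better on one.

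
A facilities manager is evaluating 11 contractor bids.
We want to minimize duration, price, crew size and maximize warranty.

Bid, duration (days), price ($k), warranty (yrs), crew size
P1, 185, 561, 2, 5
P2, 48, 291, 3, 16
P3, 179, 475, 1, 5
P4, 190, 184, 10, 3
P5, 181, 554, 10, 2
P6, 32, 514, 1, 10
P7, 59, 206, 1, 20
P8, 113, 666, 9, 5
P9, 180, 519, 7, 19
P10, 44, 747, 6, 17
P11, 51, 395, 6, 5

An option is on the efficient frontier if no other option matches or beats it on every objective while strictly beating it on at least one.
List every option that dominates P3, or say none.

P11: duration 51≤179, price 395≤475, warranty 6≥1, crew size 5≤5 — dominates P3.
Others (P1, P2, P4, P5, P6, P7, P8, P9, P10) are each worse than P3 on at least one objective.

P11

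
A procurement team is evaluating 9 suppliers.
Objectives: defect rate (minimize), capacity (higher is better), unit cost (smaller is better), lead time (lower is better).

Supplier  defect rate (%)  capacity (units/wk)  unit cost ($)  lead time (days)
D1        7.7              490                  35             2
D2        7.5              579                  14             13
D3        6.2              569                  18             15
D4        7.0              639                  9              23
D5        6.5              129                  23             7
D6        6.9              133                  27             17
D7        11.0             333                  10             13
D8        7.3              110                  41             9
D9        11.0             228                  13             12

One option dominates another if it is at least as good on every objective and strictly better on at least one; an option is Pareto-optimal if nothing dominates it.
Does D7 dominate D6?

D7 vs D6: D7 is worse on defect rate (11.0 vs 6.9), so it does not dominate D6.

No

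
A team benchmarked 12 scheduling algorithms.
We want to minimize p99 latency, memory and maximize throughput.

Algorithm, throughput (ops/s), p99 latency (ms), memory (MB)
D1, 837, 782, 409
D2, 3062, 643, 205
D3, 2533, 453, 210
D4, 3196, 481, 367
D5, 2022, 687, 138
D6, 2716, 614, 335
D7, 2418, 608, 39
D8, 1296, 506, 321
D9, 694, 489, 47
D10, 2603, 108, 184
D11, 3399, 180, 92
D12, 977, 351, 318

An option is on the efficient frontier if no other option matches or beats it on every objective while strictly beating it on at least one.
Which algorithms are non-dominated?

D1: dominated by D2 (throughput 3062≥837, p99 latency 643≤782, memory 205≤409).
D2: dominated by D11 (throughput 3399≥3062, p99 latency 180≤643, memory 92≤205).
D3: dominated by D10 (throughput 2603≥2533, p99 latency 108≤453, memory 184≤210).
D4: dominated by D11 (throughput 3399≥3196, p99 latency 180≤481, memory 92≤367).
D5: dominated by D7 (throughput 2418≥2022, p99 latency 608≤687, memory 39≤138).
D6: dominated by D11 (throughput 3399≥2716, p99 latency 180≤614, memory 92≤335).
D7: not dominated (best memory).
D8: dominated by D3 (throughput 2533≥1296, p99 latency 453≤506, memory 210≤321).
D9: not dominated.
D10: not dominated (best p99 latency).
D11: not dominated (best throughput).
D12: dominated by D10 (throughput 2603≥977, p99 latency 108≤351, memory 184≤318).

D7, D9, D10, D11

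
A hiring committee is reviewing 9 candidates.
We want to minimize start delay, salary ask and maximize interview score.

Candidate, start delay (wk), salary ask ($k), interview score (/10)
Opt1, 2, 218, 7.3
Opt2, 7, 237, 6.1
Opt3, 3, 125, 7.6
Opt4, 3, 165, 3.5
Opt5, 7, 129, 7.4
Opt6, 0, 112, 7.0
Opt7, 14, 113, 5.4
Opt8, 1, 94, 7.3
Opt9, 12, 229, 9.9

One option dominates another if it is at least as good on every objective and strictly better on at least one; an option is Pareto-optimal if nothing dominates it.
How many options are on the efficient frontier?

Opt1: dominated by Opt8 (start delay 1≤2, salary ask 94≤218, interview score 7.3≥7.3).
Opt2: dominated by Opt1 (start delay 2≤7, salary ask 218≤237, interview score 7.3≥6.1).
Opt3: not dominated.
Opt4: dominated by Opt3 (start delay 3≤3, salary ask 125≤165, interview score 7.6≥3.5).
Opt5: dominated by Opt3 (start delay 3≤7, salary ask 125≤129, interview score 7.6≥7.4).
Opt6: not dominated (best start delay).
Opt7: dominated by Opt6 (start delay 0≤14, salary ask 112≤113, interview score 7.0≥5.4).
Opt8: not dominated (best salary ask).
Opt9: not dominated (best interview score).
Pareto-optimal: Opt3, Opt6, Opt8, Opt9 → 4.

4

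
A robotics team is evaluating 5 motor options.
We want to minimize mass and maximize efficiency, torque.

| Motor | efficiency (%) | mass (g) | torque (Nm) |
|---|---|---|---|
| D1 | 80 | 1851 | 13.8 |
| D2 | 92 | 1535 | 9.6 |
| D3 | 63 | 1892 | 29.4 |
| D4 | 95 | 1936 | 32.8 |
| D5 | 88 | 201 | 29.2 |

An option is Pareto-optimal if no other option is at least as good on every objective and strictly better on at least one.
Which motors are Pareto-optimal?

D1: dominated by D5 (efficiency 88≥80, mass 201≤1851, torque 29.2≥13.8).
D2: not dominated.
D3: not dominated.
D4: not dominated (best efficiency).
D5: not dominated (best mass).

D2, D3, D4, D5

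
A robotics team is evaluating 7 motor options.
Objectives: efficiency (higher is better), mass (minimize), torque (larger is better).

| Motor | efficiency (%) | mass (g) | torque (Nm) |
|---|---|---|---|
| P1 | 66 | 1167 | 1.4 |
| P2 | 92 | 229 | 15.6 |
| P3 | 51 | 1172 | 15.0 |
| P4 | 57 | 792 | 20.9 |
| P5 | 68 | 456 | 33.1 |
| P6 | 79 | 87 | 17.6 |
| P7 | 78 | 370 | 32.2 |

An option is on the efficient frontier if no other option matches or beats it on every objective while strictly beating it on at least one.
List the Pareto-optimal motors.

P2, P5, P6, P7

P1: dominated by P2 (efficiency 92≥66, mass 229≤1167, torque 15.6≥1.4).
P2: not dominated (best efficiency).
P3: dominated by P2 (efficiency 92≥51, mass 229≤1172, torque 15.6≥15.0).
P4: dominated by P5 (efficiency 68≥57, mass 456≤792, torque 33.1≥20.9).
P5: not dominated (best torque).
P6: not dominated (best mass).
P7: not dominated.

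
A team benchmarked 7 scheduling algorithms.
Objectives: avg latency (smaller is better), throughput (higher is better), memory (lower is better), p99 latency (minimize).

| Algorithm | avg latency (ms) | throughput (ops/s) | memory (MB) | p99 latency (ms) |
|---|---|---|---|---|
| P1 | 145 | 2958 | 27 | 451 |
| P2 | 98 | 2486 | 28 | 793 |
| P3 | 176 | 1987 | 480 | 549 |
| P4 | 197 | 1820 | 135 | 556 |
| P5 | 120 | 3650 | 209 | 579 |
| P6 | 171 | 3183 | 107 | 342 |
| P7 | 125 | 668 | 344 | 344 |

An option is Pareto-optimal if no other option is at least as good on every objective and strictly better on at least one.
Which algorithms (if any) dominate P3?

P1, P6

P1: avg latency 145≤176, throughput 2958≥1987, memory 27≤480, p99 latency 451≤549 — dominates P3.
P6: avg latency 171≤176, throughput 3183≥1987, memory 107≤480, p99 latency 342≤549 — dominates P3.
Others (P2, P4, P5, P7) are each worse than P3 on at least one objective.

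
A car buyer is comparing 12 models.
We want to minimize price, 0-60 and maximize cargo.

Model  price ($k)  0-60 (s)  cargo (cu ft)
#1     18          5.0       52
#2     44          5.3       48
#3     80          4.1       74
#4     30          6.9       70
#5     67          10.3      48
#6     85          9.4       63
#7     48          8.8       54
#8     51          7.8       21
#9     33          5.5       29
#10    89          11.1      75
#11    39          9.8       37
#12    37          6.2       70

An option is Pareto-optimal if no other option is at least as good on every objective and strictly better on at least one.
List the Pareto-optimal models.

#1, #3, #4, #10, #12

#1: not dominated (best price).
#2: dominated by #1 (price 18≤44, 0-60 5.0≤5.3, cargo 52≥48).
#3: not dominated (best 0-60).
#4: not dominated.
#5: dominated by #1 (price 18≤67, 0-60 5.0≤10.3, cargo 52≥48).
#6: dominated by #3 (price 80≤85, 0-60 4.1≤9.4, cargo 74≥63).
#7: dominated by #4 (price 30≤48, 0-60 6.9≤8.8, cargo 70≥54).
#8: dominated by #1 (price 18≤51, 0-60 5.0≤7.8, cargo 52≥21).
#9: dominated by #1 (price 18≤33, 0-60 5.0≤5.5, cargo 52≥29).
#10: not dominated (best cargo).
#11: dominated by #1 (price 18≤39, 0-60 5.0≤9.8, cargo 52≥37).
#12: not dominated.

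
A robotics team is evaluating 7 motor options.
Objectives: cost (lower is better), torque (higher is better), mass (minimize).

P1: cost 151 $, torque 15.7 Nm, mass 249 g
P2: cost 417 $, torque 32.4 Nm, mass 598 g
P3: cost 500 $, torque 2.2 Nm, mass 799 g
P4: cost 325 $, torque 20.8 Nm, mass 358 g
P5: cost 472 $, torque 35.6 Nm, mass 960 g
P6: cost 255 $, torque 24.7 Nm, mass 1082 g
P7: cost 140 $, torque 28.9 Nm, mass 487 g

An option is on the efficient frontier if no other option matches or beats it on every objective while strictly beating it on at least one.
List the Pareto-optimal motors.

P1: not dominated (best mass).
P2: not dominated.
P3: dominated by P1 (cost 151≤500, torque 15.7≥2.2, mass 249≤799).
P4: not dominated.
P5: not dominated (best torque).
P6: dominated by P7 (cost 140≤255, torque 28.9≥24.7, mass 487≤1082).
P7: not dominated (best cost).

P1, P2, P4, P5, P7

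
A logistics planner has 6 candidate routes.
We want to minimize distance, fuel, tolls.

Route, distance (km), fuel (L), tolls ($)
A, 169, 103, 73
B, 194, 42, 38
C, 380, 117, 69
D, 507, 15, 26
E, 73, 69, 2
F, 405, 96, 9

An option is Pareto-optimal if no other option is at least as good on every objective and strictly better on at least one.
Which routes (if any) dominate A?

E

E: distance 73≤169, fuel 69≤103, tolls 2≤73 — dominates A.
Others (B, C, D, F) are each worse than A on at least one objective.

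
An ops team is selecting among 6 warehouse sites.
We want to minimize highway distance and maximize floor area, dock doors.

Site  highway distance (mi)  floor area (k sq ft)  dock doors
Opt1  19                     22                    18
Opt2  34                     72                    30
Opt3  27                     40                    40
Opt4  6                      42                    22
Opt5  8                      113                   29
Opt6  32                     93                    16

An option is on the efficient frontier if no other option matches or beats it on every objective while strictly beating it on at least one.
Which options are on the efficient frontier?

Opt1: dominated by Opt4 (highway distance 6≤19, floor area 42≥22, dock doors 22≥18).
Opt2: not dominated.
Opt3: not dominated (best dock doors).
Opt4: not dominated (best highway distance).
Opt5: not dominated (best floor area).
Opt6: dominated by Opt5 (highway distance 8≤32, floor area 113≥93, dock doors 29≥16).

Opt2, Opt3, Opt4, Opt5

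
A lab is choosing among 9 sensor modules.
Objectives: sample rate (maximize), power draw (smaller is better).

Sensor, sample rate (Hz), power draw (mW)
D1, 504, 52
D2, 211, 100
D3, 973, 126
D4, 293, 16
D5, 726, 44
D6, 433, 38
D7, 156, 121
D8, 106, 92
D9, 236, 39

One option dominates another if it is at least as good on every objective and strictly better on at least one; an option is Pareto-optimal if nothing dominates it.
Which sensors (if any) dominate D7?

D1: sample rate 504≥156, power draw 52≤121 — dominates D7.
D2: sample rate 211≥156, power draw 100≤121 — dominates D7.
D4: sample rate 293≥156, power draw 16≤121 — dominates D7.
D5: sample rate 726≥156, power draw 44≤121 — dominates D7.
D6: sample rate 433≥156, power draw 38≤121 — dominates D7.
D9: sample rate 236≥156, power draw 39≤121 — dominates D7.
Others (D3, D8) are each worse than D7 on at least one objective.

D1, D2, D4, D5, D6, D9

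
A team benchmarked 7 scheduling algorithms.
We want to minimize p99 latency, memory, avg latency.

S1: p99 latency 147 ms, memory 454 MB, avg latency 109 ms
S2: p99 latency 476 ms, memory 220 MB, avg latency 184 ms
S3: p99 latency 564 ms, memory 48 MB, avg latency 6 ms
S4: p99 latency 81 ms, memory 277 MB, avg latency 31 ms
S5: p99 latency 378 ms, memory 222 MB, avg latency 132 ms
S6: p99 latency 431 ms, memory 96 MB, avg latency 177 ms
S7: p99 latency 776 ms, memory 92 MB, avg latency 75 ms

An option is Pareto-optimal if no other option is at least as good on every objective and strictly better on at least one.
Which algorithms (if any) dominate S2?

S6

S6: p99 latency 431≤476, memory 96≤220, avg latency 177≤184 — dominates S2.
Others (S1, S3, S4, S5, S7) are each worse than S2 on at least one objective.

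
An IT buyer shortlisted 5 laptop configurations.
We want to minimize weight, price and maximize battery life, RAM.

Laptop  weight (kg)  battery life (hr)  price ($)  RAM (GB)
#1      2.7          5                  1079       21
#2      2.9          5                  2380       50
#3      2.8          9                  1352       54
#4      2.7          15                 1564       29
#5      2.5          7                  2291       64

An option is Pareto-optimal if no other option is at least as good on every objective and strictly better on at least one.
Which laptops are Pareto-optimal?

#1: not dominated (best price).
#2: dominated by #3 (weight 2.8≤2.9, battery life 9≥5, price 1352≤2380, RAM 54≥50).
#3: not dominated.
#4: not dominated (best battery life).
#5: not dominated (best weight).

#1, #3, #4, #5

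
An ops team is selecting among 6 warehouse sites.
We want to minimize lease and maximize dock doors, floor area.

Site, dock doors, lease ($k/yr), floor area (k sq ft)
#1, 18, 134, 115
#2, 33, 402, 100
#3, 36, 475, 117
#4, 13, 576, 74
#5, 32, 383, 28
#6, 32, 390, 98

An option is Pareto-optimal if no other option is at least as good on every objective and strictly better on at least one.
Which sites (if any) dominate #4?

#1: dock doors 18≥13, lease 134≤576, floor area 115≥74 — dominates #4.
#2: dock doors 33≥13, lease 402≤576, floor area 100≥74 — dominates #4.
#3: dock doors 36≥13, lease 475≤576, floor area 117≥74 — dominates #4.
#6: dock doors 32≥13, lease 390≤576, floor area 98≥74 — dominates #4.
Others (#5) are each worse than #4 on at least one objective.

#1, #2, #3, #6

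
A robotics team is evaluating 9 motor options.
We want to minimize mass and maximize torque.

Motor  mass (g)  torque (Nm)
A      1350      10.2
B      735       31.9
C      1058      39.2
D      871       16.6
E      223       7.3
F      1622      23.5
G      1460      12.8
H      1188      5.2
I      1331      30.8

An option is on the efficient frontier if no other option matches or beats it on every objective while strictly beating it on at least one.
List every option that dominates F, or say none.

B, C, I

B: mass 735≤1622, torque 31.9≥23.5 — dominates F.
C: mass 1058≤1622, torque 39.2≥23.5 — dominates F.
I: mass 1331≤1622, torque 30.8≥23.5 — dominates F.
Others (A, D, E, G, H) are each worse than F on at least one objective.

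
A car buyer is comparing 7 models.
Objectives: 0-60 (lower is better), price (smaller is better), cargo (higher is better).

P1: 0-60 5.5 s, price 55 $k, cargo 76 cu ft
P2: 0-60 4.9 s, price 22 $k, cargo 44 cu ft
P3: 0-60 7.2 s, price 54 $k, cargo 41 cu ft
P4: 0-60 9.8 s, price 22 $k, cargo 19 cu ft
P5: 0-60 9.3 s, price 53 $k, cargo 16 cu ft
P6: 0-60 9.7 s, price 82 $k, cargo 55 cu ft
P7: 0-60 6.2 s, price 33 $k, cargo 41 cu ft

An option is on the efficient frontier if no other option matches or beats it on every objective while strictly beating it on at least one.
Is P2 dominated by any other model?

P1: worse on 0-60 (5.5 vs 4.9).
P3: worse on 0-60 (7.2 vs 4.9).
P4: worse on 0-60 (9.8 vs 4.9).
P5: worse on 0-60 (9.3 vs 4.9).
P6: worse on 0-60 (9.7 vs 4.9).
P7: worse on 0-60 (6.2 vs 4.9).
No option is at least as good as P2 on every objective and strictly better on one.

No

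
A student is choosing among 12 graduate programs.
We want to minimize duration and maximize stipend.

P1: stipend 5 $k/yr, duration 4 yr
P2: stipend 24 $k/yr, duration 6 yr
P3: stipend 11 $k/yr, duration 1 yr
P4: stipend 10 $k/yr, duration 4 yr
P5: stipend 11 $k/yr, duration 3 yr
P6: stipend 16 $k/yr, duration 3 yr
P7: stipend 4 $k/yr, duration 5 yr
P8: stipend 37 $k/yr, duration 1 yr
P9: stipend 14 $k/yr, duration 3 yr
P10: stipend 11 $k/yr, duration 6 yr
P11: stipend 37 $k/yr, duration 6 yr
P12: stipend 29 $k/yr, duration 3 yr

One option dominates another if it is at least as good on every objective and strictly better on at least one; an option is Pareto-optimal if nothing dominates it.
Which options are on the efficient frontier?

P1: dominated by P3 (stipend 11≥5, duration 1≤4).
P2: dominated by P8 (stipend 37≥24, duration 1≤6).
P3: dominated by P8 (stipend 37≥11, duration 1≤1).
P4: dominated by P3 (stipend 11≥10, duration 1≤4).
P5: dominated by P3 (stipend 11≥11, duration 1≤3).
P6: dominated by P8 (stipend 37≥16, duration 1≤3).
P7: dominated by P1 (stipend 5≥4, duration 4≤5).
P8: not dominated.
P9: dominated by P6 (stipend 16≥14, duration 3≤3).
P10: dominated by P2 (stipend 24≥11, duration 6≤6).
P11: dominated by P8 (stipend 37≥37, duration 1≤6).
P12: dominated by P8 (stipend 37≥29, duration 1≤3).

P8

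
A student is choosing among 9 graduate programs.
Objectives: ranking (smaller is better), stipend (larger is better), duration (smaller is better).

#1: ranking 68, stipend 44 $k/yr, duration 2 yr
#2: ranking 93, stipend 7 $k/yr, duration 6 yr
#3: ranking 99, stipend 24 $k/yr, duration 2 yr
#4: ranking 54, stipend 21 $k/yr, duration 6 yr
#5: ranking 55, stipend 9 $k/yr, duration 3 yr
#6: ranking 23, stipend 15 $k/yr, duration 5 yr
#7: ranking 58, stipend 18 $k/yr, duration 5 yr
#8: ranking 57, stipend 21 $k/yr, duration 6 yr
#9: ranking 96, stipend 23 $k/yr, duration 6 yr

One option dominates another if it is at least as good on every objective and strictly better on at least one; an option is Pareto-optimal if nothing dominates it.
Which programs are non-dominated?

#1, #4, #5, #6, #7

#1: not dominated (best stipend).
#2: dominated by #1 (ranking 68≤93, stipend 44≥7, duration 2≤6).
#3: dominated by #1 (ranking 68≤99, stipend 44≥24, duration 2≤2).
#4: not dominated.
#5: not dominated.
#6: not dominated (best ranking).
#7: not dominated.
#8: dominated by #4 (ranking 54≤57, stipend 21≥21, duration 6≤6).
#9: dominated by #1 (ranking 68≤96, stipend 44≥23, duration 2≤6).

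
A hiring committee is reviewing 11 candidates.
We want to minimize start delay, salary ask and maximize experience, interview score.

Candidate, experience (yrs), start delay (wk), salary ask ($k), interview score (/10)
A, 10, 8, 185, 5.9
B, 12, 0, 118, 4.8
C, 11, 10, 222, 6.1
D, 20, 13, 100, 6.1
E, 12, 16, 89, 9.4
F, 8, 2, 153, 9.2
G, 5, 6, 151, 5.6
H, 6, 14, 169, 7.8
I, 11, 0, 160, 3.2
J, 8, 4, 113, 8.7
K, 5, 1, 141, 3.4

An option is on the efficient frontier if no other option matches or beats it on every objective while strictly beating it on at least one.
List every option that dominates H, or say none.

F, J

F: experience 8≥6, start delay 2≤14, salary ask 153≤169, interview score 9.2≥7.8 — dominates H.
J: experience 8≥6, start delay 4≤14, salary ask 113≤169, interview score 8.7≥7.8 — dominates H.
Others (A, B, C, D, E, G, I, K) are each worse than H on at least one objective.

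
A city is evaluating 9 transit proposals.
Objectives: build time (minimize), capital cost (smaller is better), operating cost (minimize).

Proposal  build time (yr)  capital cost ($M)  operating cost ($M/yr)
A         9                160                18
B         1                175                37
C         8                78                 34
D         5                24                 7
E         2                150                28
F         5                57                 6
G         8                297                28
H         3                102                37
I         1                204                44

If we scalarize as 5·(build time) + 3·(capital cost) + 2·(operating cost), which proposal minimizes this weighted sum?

D

A: 5·9 + 3·160 + 2·18 = 561
B: 5·1 + 3·175 + 2·37 = 604
C: 5·8 + 3·78 + 2·34 = 342
D: 5·5 + 3·24 + 2·7 = 111
E: 5·2 + 3·150 + 2·28 = 516
F: 5·5 + 3·57 + 2·6 = 208
G: 5·8 + 3·297 + 2·28 = 987
H: 5·3 + 3·102 + 2·37 = 395
I: 5·1 + 3·204 + 2·44 = 705
Lowest: D at 111.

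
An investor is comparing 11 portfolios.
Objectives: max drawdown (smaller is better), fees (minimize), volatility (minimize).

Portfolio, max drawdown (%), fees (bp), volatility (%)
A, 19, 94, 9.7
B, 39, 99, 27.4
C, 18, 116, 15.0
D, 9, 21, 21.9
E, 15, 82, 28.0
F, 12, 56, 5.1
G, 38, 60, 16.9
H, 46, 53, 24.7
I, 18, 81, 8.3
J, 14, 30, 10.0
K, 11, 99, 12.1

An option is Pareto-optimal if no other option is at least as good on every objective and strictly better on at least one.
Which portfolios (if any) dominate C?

F: max drawdown 12≤18, fees 56≤116, volatility 5.1≤15.0 — dominates C.
I: max drawdown 18≤18, fees 81≤116, volatility 8.3≤15.0 — dominates C.
J: max drawdown 14≤18, fees 30≤116, volatility 10.0≤15.0 — dominates C.
K: max drawdown 11≤18, fees 99≤116, volatility 12.1≤15.0 — dominates C.
Others (A, B, D, E, G, H) are each worse than C on at least one objective.

F, I, J, K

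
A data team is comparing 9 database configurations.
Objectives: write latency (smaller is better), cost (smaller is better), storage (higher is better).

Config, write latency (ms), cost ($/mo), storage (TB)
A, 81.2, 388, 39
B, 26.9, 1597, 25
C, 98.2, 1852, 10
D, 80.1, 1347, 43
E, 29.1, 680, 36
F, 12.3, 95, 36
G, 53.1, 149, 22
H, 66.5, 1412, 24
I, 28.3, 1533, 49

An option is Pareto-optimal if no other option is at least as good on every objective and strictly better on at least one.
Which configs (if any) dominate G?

F

F: write latency 12.3≤53.1, cost 95≤149, storage 36≥22 — dominates G.
Others (A, B, C, D, E, H, I) are each worse than G on at least one objective.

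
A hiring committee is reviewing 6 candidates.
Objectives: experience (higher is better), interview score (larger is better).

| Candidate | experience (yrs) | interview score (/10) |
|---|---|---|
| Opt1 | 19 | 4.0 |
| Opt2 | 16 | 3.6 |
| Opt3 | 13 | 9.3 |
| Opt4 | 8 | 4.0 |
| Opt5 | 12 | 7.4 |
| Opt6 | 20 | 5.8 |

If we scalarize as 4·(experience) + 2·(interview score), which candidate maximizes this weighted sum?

Opt1: 4·19 + 2·4.0 = 84.0
Opt2: 4·16 + 2·3.6 = 71.2
Opt3: 4·13 + 2·9.3 = 70.6
Opt4: 4·8 + 2·4.0 = 40.0
Opt5: 4·12 + 2·7.4 = 62.8
Opt6: 4·20 + 2·5.8 = 91.6
Highest: Opt6 at 91.6.

Opt6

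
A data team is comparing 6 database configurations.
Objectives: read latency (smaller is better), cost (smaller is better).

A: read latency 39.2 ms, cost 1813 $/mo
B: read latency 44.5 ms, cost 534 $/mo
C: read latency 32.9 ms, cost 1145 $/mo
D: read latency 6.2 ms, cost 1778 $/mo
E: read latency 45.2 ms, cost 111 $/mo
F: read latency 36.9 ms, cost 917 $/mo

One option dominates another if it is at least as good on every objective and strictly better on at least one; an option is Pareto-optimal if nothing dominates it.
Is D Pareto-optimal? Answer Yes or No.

A: worse on read latency (39.2 vs 6.2).
B: worse on read latency (44.5 vs 6.2).
C: worse on read latency (32.9 vs 6.2).
E: worse on read latency (45.2 vs 6.2).
F: worse on read latency (36.9 vs 6.2).
No option is at least as good as D on every objective and strictly better on one.

Yes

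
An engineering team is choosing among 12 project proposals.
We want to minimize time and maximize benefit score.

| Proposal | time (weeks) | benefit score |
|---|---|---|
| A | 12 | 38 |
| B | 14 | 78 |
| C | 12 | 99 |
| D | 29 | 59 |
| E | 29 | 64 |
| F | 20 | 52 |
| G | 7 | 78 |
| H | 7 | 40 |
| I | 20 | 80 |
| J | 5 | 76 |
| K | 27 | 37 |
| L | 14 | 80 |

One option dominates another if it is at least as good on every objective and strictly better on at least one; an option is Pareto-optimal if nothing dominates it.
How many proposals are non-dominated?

3

A: dominated by C (time 12≤12, benefit score 99≥38).
B: dominated by C (time 12≤14, benefit score 99≥78).
C: not dominated (best benefit score).
D: dominated by B (time 14≤29, benefit score 78≥59).
E: dominated by B (time 14≤29, benefit score 78≥64).
F: dominated by B (time 14≤20, benefit score 78≥52).
G: not dominated.
H: dominated by G (time 7≤7, benefit score 78≥40).
I: dominated by C (time 12≤20, benefit score 99≥80).
J: not dominated (best time).
K: dominated by A (time 12≤27, benefit score 38≥37).
L: dominated by C (time 12≤14, benefit score 99≥80).
Pareto-optimal: C, G, J → 3.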